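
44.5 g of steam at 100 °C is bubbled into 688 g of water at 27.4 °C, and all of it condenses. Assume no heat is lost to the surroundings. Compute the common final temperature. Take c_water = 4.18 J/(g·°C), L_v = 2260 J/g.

T_f ≈ 64.7 °C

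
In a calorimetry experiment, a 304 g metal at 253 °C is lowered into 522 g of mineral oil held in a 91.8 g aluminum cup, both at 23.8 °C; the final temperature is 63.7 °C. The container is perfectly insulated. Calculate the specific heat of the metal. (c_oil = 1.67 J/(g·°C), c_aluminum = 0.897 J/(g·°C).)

c ≈ 0.662 J/(g·°C)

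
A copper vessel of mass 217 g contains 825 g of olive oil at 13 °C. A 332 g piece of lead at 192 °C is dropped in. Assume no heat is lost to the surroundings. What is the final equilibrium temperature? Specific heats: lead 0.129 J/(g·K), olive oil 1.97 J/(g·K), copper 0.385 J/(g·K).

T_f ≈ 17.4 °C

T_f is the heat-capacity-weighted average of the initial temperatures:
T_f = (42.83*192 + 1625.2*13 + 83.55*13) / (42.83 + 1625.2 + 83.55)
    = 30437 / 1751.6 ≈ 17.38 °C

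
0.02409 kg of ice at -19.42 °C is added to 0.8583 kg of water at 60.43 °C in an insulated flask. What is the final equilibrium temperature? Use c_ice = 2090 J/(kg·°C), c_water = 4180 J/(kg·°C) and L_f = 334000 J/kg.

Setting the total heat transfer to zero:
ice -19.42→0 °C: 0.02409×2090×19.42 = 977.76; latent heat to melt: 0.02409×334000 = 8046.1; meltwater 0→T: 0.02409×4180×T = 100.7 T; water cools: 0.8583×4180×(T − 60.43) = 3587.7(T − 60.43)
3688.4 T = 216804 − 9023.8 = 207781
T ≈ 56.33 °C — above 0 °C, consistent with complete melting.

T_f ≈ 56.3 °C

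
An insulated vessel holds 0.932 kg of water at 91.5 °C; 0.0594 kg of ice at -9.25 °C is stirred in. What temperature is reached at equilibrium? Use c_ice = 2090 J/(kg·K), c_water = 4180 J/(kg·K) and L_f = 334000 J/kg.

T_f ≈ 81.0 °C

Heat gained plus heat lost sum to zero:
ice -9.25→0 °C: 0.0594×2090×9.25 = 1148.4; latent heat to melt: 0.0594×334000 = 19840; warm the meltwater: 248.29 T; water: 3895.8(T − 91.5)
4144.1 T = 356462 − 20988 = 335474
T ≈ 80.95 °C. Since T > 0 °C, the all-ice-melts assumption holds.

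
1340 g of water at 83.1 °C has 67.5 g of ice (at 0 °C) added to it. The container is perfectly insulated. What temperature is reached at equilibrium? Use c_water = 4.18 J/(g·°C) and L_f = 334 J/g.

Heat gained plus heat lost sum to zero:
latent heat to melt: 67.5×334 = 22545
  warm the meltwater: 282.15 T
  water: 5601.2(T − 83.1)
5883.3 T = 465460 − 22545 = 442915
T ≈ 75.28 °C — above 0 °C, consistent with complete melting.

T_f ≈ 75.3 °C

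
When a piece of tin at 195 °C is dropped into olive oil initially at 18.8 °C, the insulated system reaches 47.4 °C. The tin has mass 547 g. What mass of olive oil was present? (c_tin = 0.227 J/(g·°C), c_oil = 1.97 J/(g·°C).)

m ≈ 325 g

|Q_tin| = |Q_oil|:
547·0.227·(195 − 47.4) = m·1.97·(47.4 − 18.8)
56.34 m = 18327  ⇒  m ≈ 325.3 g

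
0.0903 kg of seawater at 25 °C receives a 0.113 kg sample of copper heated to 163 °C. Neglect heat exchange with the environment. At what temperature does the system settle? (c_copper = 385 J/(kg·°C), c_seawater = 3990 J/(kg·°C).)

T_f ≈ 39.9 °C

Set heat shed by the hot body equal to heat absorbed by the cold body:
0.113·385·(163 − T) = 0.0903·3990·(T − 25)
43.51(163 − T) = 360.3(T − 25)
403.8 T = 16099  ⇒  T ≈ 39.87 °C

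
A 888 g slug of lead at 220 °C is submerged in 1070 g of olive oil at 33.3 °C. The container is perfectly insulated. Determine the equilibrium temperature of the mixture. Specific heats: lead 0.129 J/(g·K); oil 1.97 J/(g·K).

T_f ≈ 42.9 °C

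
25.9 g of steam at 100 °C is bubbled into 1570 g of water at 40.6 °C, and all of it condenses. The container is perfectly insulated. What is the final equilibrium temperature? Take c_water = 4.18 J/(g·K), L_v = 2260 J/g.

Energy conservation, ΣQ = 0:
condense steam: −25.9×2260 = −58534
  condensed water 100 °C→T: 108.26(T − 100)
  water warms: 1570×4.18×(T − 40.6) = 6562.6(T − 40.6)
6670.9 T = 58534 + 10826 + 266442 = 335802
T ≈ 50.34 °C (< 100 °C, so full condensation is consistent).

T_f ≈ 50.3 °C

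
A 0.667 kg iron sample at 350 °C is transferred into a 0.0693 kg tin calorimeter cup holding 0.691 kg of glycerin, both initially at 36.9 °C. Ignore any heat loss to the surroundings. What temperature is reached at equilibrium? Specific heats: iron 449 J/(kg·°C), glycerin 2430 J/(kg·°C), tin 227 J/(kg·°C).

T_f ≈ 83.9 °C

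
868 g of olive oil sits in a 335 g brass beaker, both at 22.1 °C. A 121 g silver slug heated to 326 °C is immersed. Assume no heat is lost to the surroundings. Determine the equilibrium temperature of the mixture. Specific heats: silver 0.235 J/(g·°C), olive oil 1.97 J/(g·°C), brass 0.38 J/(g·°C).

T_f = Σ m_i c_i T_i / Σ m_i c_i:
T_f = (28.43*326 + 1710*22.1 + 127.3*22.1) / (28.43 + 1710 + 127.3)
    = 49873 / 1865.7 ≈ 26.73 °C

T_f ≈ 26.7 °C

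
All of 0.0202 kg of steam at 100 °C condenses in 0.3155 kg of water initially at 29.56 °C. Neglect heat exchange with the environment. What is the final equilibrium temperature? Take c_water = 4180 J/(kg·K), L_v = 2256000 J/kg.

T_f ≈ 66.3 °C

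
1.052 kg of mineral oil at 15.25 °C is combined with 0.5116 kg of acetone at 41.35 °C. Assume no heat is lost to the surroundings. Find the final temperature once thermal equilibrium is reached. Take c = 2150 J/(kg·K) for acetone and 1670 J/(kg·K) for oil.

T_f ≈ 25.3 °C

With ΣQ=0 the equilibrium temperature is the m·c-weighted mean:
T_f = (1099.9·41.35 + 1756.8·15.25) / (1099.9 + 1756.8)
    = 72274 / 2856.8 ≈ 25.30 °C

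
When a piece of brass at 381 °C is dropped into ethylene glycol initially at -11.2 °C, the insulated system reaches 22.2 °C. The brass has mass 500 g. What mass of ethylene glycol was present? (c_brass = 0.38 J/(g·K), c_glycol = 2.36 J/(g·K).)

m ≈ 865 g

Net heat exchanged in the isolated system is zero:
500×0.38×(22.2 − 381) + m×2.36×(22.2 − (-11.2)) = 0
78.82 m = 68172
m = 68172/78.82 ≈ 864.9 g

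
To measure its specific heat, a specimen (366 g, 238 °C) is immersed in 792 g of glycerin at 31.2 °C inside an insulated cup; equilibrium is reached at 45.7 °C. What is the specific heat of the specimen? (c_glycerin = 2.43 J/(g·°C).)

c ≈ 0.396 J/(g·°C)

Net heat exchanged in the isolated system is zero:
366·c·(45.7 − 238) + 792·2.43·(45.7 − 31.2) = 0
-70382 c = -27906
c = -27906/-70382 ≈ 0.3965 J/(g·°C)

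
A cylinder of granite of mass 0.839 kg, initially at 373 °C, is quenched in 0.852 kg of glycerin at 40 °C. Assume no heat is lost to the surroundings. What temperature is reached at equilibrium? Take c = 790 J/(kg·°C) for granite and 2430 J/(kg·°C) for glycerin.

Net heat exchanged in the isolated system is zero:
0.839·790·(T − 373) + 0.852·2430·(T − 40) = 0
662.81(T − 373) + 2070.4(T − 40) = 0
2733.2 T = 330043
T = 330043 / 2733.2 = 121 °C

T_f ≈ 120.8 °C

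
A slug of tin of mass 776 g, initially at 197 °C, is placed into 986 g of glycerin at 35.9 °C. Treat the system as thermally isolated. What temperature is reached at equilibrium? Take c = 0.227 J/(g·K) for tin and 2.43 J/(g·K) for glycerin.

T_f ≈ 46.9 °C

T_f is the heat-capacity-weighted average of the initial temperatures:
T_f = (176.15*197 + 2396*35.9) / (176.15 + 2396)
    = 120718 / 2572.1 ≈ 46.93 °C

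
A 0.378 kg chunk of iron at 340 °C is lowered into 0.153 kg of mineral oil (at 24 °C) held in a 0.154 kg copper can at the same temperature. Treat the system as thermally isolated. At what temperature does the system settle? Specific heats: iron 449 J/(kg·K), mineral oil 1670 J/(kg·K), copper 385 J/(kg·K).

Taking heat into each body as positive, Σ m c ΔT = 0:
0.378*449*(T − 340) + 0.153*1670*(T − 24) + 0.154*385*(T − 24) = 0
(169.72 + 255.51 + 59.29) T = 169.72*340 + 255.51*24 + 59.29*24
T ≈ 134.69 °C

T_f ≈ 134.7 °C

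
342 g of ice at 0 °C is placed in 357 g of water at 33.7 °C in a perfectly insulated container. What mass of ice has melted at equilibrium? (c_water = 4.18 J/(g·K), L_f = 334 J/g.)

m_melted ≈ 151 g

Water can give up m c ΔT = 357·4.18·33.7 = 50289 J before reaching 0 °C.
To melt every bit of ice: 342·334 = 114228 J.
50289 J < 114228 J, so only part of the ice melts and the system sits at 0 °C.
Mass melted = 50289/334 ≈ 150.6 g.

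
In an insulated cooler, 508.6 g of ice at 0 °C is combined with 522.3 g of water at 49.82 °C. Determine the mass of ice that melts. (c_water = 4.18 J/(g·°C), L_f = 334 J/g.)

Water can give up m c ΔT = 522.3×4.18×49.82 = 108768 J before reaching 0 °C.
To melt every bit of ice: 508.6×334 = 169872 J.
108768 J < 169872 J, so only part of the ice melts and the system sits at 0 °C.
m_melted×334 = 108768  ⇒  m_melted ≈ 325.7 g.

m_melted ≈ 326 g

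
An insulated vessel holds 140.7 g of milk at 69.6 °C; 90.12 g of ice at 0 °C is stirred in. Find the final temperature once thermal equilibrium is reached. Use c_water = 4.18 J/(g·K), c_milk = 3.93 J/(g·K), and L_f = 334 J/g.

Net heat exchanged in the isolated system is zero:
melt ice: 90.12×334 = 30100; warm the meltwater: 376.7 T; milk: 552.95(T − 69.6)
929.65 T = 38485 − 30100 = 8385.3
T ≈ 9.02 °C (positive, so assuming full melt was valid).

T_f ≈ 9.0 °C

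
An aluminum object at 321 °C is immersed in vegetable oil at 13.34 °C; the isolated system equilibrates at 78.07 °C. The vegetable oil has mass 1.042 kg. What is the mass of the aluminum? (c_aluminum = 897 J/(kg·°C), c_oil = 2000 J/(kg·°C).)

m ≈ 0.619 kg

Net heat exchanged in the isolated system is zero:
m·897·(78.07 − 321) + 1.042·2000·(78.07 − 13.34) = 0
-217908 m = -134897
m = -134897/-217908 ≈ 0.6191 kg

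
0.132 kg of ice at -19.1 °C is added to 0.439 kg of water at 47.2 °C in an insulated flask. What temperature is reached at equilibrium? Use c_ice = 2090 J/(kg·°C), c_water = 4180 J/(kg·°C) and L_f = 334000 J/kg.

T_f ≈ 15.6 °C

Heat gained plus heat lost sum to zero:
ice -19.1→0 °C: 0.132×2090×19.1 = 5269.3
  latent heat to melt: 0.132×334000 = 44088
  meltwater 0→T: 0.132×4180×T = 551.76 T
  water: 1835(T − 47.2)
2386.8 T = 86613 − 49357 = 37256
T ≈ 15.61 °C. Since T > 0 °C, the all-ice-melts assumption holds.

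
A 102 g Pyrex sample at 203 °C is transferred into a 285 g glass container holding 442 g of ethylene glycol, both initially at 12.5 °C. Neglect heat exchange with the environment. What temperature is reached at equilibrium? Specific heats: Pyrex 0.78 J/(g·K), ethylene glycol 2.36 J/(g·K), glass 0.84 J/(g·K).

Let T be the final temperature. ΣQ_i = 0:
102·0.78·(T − 203) + 442·2.36·(T − 12.5) + 285·0.84·(T − 12.5) = 0
(79.56 + 1043.1 + 239.4) T = 79.56·203 + 1043.1·12.5 + 239.4·12.5
T = 32182/1362.1 ≈ 23.63 °C

T_f ≈ 23.6 °C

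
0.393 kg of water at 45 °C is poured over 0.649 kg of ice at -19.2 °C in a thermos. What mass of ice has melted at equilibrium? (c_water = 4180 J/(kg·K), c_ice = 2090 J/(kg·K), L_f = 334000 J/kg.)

Water can give up m c ΔT = 0.393·4180·45 = 73923 J before reaching 0 °C.
Warming the ice to 0 °C takes 0.649·2090·19.2 = 26043 J, leaving 47880 J for melting.
Melting all 0.649 kg of ice would need 0.649·334000 = 216766 J.
47880 J < 216766 J, so only part of the ice melts and the system sits at 0 °C.
m_melt = 47880 / L_f = 0.1434 kg.

m_melted ≈ 0.143 kg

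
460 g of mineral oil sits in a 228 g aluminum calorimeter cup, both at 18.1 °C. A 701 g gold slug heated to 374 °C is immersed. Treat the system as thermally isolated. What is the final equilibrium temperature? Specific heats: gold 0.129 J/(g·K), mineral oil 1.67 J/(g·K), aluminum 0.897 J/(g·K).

T_f ≈ 48.4 °C

Conservation of energy gives ΣQ = 0:
701×0.129×(T − 374) + 460×1.67×(T − 18.1) + 228×0.897×(T − 18.1) = 0
(90.43 + 768.2 + 204.52) T = 90.43×374 + 768.2×18.1 + 204.52×18.1
T = 51427/1063.1 ≈ 48.37 °C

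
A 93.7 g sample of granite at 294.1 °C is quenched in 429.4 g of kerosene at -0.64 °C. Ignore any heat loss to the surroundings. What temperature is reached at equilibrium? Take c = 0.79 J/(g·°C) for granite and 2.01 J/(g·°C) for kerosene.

Conservation of energy gives ΣQ = 0:
93.7×0.79×(T − 294.1) + 429.4×2.01×(T − (-0.64)) = 0
74.02(T − 294.1) + 863.09(T − (-0.64)) = 0
937.12 T = 21218
T ≈ 22.64 °C

T_f ≈ 22.6 °C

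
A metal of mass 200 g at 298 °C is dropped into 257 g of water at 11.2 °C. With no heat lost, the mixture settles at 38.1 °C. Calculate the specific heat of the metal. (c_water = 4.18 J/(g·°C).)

m_s c (T_s − T_f) = m_water c_water (T_f − T_0):
200×c×(298 − 38.1) = 257×4.18×(38.1 − 11.2)
51980 c = 28898  ⇒  c ≈ 0.5559 J/(g·°C)

c ≈ 0.556 J/(g·°C)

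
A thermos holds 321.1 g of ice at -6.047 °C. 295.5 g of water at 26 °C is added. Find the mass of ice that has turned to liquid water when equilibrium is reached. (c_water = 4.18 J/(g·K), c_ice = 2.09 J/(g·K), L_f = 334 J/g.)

m_melted ≈ 84 g

Cooling the water to 0 °C releases 295.5·4.18·26 = 32115 J.
Warming the ice to 0 °C takes 321.1·2.09·6.047 = 4058.1 J, leaving 28057 J for melting.
To melt every bit of ice: 321.1·334 = 107247 J.
28057 J < 107247 J, so only part of the ice melts and the system sits at 0 °C.
m_melted·334 = 28057  ⇒  m_melted ≈ 84 g.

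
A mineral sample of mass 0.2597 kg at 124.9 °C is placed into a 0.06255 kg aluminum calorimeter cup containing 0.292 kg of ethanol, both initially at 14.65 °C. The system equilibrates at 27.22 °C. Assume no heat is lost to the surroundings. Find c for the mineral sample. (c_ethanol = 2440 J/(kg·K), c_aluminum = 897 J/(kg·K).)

Setting the total heat transfer to zero:
0.2597·c·(27.22 − 124.9) + 0.292·2440·(27.22 − 14.65) + 0.06255·897·(27.22 − 14.65) = 0
-25.37 c = -9661.1
c = -9661.1/-25.37 ≈ 380.8 J/(kg·K)

c ≈ 381 J/(kg·K)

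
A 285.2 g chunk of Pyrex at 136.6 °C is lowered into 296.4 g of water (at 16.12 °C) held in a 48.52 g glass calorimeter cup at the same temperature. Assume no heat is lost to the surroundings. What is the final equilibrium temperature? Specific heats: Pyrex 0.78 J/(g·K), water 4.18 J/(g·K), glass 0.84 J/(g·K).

Taking heat into each body as positive, Σ m c ΔT = 0:
285.2·0.78·(T − 136.6) + 296.4·4.18·(T − 16.12) + 48.52·0.84·(T − 16.12) = 0
222.46(T − 136.6) + 1239(T − 16.12) + 40.76(T − 16.12) = 0
(222.46 + 1239 + 40.76) T = 222.46·136.6 + 1239·16.12 + 40.76·16.12
T ≈ 33.96 °C

T_f ≈ 34.0 °C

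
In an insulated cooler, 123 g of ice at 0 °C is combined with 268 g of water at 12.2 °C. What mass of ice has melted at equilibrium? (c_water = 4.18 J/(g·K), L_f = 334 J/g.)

m_melted ≈ 40.9 g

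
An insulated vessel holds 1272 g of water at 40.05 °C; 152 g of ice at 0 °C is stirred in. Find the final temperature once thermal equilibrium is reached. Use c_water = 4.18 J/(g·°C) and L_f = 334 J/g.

T_f ≈ 27.2 °C

Heat gained plus heat lost sum to zero:
fusion: m_ice L_f = 152×334 = 50768; warm the meltwater: 635.36 T; water: 5317(T − 40.05)
5952.3 T = 212944 − 50768 = 162176
T ≈ 27.25 °C — above 0 °C, consistent with complete melting.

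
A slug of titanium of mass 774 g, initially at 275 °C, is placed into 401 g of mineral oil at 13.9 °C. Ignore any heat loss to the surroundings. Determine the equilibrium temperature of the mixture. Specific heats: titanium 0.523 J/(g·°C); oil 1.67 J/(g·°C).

Heat lost by the titanium equals heat gained by the oil:
774·0.523·(275 − T) = 401·1.67·(T − 13.9)
404.8(275 − T) = 669.67(T − 13.9)
1074.5 T = 120629  ⇒  T ≈ 112.27 °C

T_f ≈ 112.3 °C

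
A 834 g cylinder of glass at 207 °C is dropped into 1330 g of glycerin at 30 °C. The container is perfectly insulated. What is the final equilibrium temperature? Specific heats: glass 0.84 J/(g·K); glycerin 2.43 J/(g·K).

Net heat exchanged in the isolated system is zero:
834*0.84*(T − 207) + 1330*2.43*(T − 30) = 0
(700.56 + 3231.9) T = 700.56*207 + 3231.9*30
T = 241973/3932.5 ≈ 61.53 °C

T_f ≈ 61.5 °C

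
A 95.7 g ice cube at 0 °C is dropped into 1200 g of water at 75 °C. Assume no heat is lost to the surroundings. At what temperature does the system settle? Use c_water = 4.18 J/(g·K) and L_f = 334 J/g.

T_f ≈ 63.6 °C

Energy balance with sensible and latent terms:
melt ice: 95.7×334 = 31964; meltwater 0→T: 95.7×4.18×T = 400.03 T; water: 5016(T − 75)
5416 T = 376200 − 31964 = 344236
T ≈ 63.56 °C (positive, so assuming full melt was valid).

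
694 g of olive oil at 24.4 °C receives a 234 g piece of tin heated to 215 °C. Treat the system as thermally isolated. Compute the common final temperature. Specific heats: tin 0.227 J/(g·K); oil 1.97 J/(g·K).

T_f ≈ 31.5 °C

Heat gained plus heat lost sum to zero:
234*0.227*(T − 215) + 694*1.97*(T − 24.4) = 0
53.12(T − 215) + 1367.2(T − 24.4) = 0
(53.12 + 1367.2) T = 53.12*215 + 1367.2*24.4
T = 44780 / 1420.3 = 31.5 °C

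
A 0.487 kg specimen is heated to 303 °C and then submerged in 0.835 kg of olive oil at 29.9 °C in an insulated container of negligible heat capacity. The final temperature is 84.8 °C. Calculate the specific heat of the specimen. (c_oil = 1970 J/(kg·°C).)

m_s c (T_s − T_f) = m_oil c_oil (T_f − T_0):
0.487·c·(303 − 84.8) = 0.835·1970·(84.8 − 29.9)
106.26 c = 90308  ⇒  c ≈ 849.8 J/(kg·°C)

c ≈ 850 J/(kg·°C)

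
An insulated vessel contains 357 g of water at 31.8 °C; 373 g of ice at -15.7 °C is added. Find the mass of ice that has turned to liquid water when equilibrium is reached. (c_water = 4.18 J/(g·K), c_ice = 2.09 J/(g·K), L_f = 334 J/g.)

m_melted ≈ 105 g

Cooling the water to 0 °C releases 357×4.18×31.8 = 47454 J.
Of that, 373×2.09×15.7 = 12239 J goes to bring the ice to 0 °C, leaving 35215 J.
Fully melting the ice requires m_ice L_f = 373×334 = 124582 J.
That's not enough to melt it all — equilibrium is at 0 °C with ice remaining.
m_melted×334 = 35215  ⇒  m_melted ≈ 105.4 g.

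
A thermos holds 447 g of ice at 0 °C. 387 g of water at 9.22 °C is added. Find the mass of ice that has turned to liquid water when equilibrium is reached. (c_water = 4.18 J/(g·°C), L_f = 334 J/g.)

Cooling the water to 0 °C releases 387·4.18·9.22 = 14915 J.
Fully melting the ice requires m_ice L_f = 447·334 = 149298 J.
Since 14915 < 149298 J, not all the ice melts; equilibrium is at 0 °C.
m_melt = 14915 / L_f = 44.66 g.

m_melted ≈ 44.7 g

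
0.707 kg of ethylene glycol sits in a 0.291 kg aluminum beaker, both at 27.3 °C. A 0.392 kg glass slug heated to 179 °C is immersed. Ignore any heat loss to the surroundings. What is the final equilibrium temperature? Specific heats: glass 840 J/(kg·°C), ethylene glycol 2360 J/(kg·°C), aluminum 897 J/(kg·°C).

Energy conservation, ΣQ = 0:
0.392×840×(T − 179) + 0.707×2360×(T − 27.3) + 0.291×897×(T − 27.3) = 0
(329.28 + 1668.5 + 261.03) T = 329.28×179 + 1668.5×27.3 + 261.03×27.3
T = 111618 / 2258.8 = 49.4 °C

T_f ≈ 49.4 °C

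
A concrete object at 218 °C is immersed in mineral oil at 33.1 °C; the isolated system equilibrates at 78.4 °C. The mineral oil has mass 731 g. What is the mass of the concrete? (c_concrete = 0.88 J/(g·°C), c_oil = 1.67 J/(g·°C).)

m ≈ 450 g

|Q_concrete| = |Q_oil|:
m×0.88×(218 − 78.4) = 731×1.67×(78.4 − 33.1)
122.85 m = 55301  ⇒  m ≈ 450.2 g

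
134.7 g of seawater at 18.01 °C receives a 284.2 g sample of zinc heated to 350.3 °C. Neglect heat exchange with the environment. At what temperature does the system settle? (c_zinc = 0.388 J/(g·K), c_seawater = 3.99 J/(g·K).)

T_f ≈ 74.6 °C

Heat gained plus heat lost sum to zero:
284.2*0.388*(T − 350.3) + 134.7*3.99*(T − 18.01) = 0
(110.27 + 537.45) T = 110.27*350.3 + 537.45*18.01
T = 48307 / 647.72 = 74.6 °C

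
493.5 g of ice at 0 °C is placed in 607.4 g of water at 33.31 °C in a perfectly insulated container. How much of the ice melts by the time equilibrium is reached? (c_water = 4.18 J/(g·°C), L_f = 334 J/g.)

m_melted ≈ 253 g

Cooling the water to 0 °C releases 607.4×4.18×33.31 = 84572 J.
Melting all 493.5 g of ice would need 493.5×334 = 164829 J.
That's not enough to melt it all — equilibrium is at 0 °C with ice remaining.
m_melt = 84572 / L_f = 253.2 g.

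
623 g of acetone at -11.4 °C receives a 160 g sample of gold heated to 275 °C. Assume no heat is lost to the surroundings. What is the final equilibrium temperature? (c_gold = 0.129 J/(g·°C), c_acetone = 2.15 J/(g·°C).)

T_f ≈ -7.1 °C

Heat gained plus heat lost sum to zero:
160×0.129×(T − 275) + 623×2.15×(T − (-11.4)) = 0
1360.1 T = -9593.7
T = -9593.7 / 1360.1 = -7.05 °C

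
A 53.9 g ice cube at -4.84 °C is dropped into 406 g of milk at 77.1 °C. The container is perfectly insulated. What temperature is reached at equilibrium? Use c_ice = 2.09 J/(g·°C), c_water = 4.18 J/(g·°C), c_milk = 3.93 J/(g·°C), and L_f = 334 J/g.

T_f ≈ 57.4 °C

Energy balance with sensible and latent terms:
ice -4.84→0 °C: 53.9×2.09×4.84 = 545.23; melt ice: 53.9×334 = 18003; warm the meltwater: 225.3 T; milk: 1595.6(T − 77.1)
1820.9 T = 123019 − 18548 = 104471
T ≈ 57.37 °C. Since T > 0 °C, the all-ice-melts assumption holds.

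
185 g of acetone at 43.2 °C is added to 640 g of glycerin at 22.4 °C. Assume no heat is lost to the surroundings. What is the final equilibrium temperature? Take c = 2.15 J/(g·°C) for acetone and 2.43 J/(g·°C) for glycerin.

T_f ≈ 26.6 °C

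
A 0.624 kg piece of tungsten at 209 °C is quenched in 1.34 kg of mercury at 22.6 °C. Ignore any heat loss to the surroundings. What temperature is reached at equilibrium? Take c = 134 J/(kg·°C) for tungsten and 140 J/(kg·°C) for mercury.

T_f ≈ 80.1 °C

Taking heat into each body as positive, Σ m c ΔT = 0:
0.624*134*(T − 209) + 1.34*140*(T − 22.6) = 0
271.22 T = 21716
T = 21716 / 271.22 = 80.1 °C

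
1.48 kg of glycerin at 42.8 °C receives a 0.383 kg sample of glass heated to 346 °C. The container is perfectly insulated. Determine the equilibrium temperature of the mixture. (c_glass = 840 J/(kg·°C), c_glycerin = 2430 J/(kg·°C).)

T_f ≈ 67.7 °C

Setting the total heat transfer to zero:
0.383×840×(T − 346) + 1.48×2430×(T − 42.8) = 0
3918.1 T = 265241
T = 265241/3918.1 ≈ 67.70 °C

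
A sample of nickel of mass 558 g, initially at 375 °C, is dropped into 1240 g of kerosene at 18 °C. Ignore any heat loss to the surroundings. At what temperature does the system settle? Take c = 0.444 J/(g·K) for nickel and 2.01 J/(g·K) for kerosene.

T_f ≈ 50.3 °C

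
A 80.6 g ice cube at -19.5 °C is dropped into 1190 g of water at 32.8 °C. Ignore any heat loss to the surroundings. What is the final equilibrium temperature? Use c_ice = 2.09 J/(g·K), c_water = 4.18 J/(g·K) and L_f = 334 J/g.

Heat gained plus heat lost sum to zero:
ice -19.5→0 °C: 80.6×2.09×19.5 = 3284.9; melt ice: 80.6×334 = 26920; meltwater 0→T: 80.6×4.18×T = 336.91 T; water: 4974.2(T − 32.8)
5311.1 T = 163154 − 30205 = 132949
T ≈ 25.03 °C (positive, so assuming full melt was valid).

T_f ≈ 25.0 °C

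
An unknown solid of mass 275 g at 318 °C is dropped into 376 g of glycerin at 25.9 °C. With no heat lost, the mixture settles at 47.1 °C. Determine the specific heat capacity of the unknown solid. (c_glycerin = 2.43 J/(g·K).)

c ≈ 0.26 J/(g·K)

m_s c (T_s − T_f) = m_glycerin c_glycerin (T_f − T_0):
275×c×(318 − 47.1) = 376×2.43×(47.1 − 25.9)
74498 c = 19370  ⇒  c ≈ 0.26 J/(g·K)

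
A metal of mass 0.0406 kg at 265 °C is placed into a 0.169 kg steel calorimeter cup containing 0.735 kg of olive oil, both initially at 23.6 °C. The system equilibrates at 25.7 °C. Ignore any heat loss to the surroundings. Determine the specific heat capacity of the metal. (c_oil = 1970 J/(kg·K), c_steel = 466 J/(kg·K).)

c ≈ 330 J/(kg·K)

Let T be the final temperature. ΣQ_i = 0:
0.0406·c·(25.7 − 265) + 0.735·1970·(25.7 − 23.6) + 0.169·466·(25.7 − 23.6) = 0
-9.716 c = -3206.1
c = -3206.1/-9.716 ≈ 330 J/(kg·K)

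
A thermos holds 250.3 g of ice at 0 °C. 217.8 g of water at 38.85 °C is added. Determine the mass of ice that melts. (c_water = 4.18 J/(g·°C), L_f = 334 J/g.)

m_melted ≈ 106 g

Heat available from the water dropping to 0 °C: 217.8·4.18·38.85 = 35369 J.
Melting all 250.3 g of ice would need 250.3·334 = 83600 J.
That's not enough to melt it all — equilibrium is at 0 °C with ice remaining.
Mass melted = 35369/334 ≈ 105.9 g.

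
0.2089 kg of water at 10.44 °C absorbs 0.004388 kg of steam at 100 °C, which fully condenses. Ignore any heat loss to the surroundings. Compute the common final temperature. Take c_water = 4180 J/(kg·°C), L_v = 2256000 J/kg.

T_f ≈ 23.4 °C

Net heat exchanged in the isolated system is zero:
latent heat released on condensation: 0.004388×2256000 = 9899.3
  condensed water 100 °C→T: 18.34(T − 100)
  water warms: 0.2089×4180×(T − 10.44) = 873.2(T − 10.44)
891.54 T = 9899.3 + 1834.2 + 9116.2 = 20850
T ≈ 23.39 °C, under the boiling point, so the assumption holds.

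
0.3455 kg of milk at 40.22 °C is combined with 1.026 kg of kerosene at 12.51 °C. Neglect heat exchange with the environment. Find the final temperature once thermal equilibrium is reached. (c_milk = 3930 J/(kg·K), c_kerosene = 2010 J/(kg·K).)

T_f ≈ 23.5 °C

Conservation of energy gives ΣQ = 0:
0.3455*3930*(T − 40.22) + 1.026*2010*(T − 12.51) = 0
(1357.8 + 2062.3) T = 1357.8*40.22 + 2062.3*12.51
T = 80410/3420.1 ≈ 23.51 °C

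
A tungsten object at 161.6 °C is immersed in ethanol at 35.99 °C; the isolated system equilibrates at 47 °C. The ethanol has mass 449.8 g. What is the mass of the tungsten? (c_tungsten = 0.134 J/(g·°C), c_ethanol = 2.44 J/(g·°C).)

|Q_tungsten| = |Q_ethanol|:
m·0.134·(161.6 − 47) = 449.8·2.44·(47 − 35.99)
15.36 m = 12084  ⇒  m ≈ 786.9 g

m ≈ 787 g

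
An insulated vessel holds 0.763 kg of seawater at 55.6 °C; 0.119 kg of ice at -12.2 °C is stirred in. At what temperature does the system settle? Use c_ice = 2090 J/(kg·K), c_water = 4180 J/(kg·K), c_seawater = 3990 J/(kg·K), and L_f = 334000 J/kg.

Energy conservation, ΣQ = 0:
warm ice to 0 °C: 0.119×2090×(0 − (-12.2)) = 3034.3
  latent heat to melt: 0.119×334000 = 39746
  warm the meltwater: 497.42 T
  seawater cools: 0.763×3990×(T − 55.6) = 3044.4(T − 55.6)
3541.8 T = 169267 − 42780 = 126487
T ≈ 35.71 °C (positive, so assuming full melt was valid).

T_f ≈ 35.7 °C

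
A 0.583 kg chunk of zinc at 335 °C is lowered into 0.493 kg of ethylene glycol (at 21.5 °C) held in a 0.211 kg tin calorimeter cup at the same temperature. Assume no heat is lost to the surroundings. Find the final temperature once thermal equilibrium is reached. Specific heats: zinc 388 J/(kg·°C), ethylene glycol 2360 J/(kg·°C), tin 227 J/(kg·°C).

Energy conservation, ΣQ = 0:
0.583×388×(T − 335) + 0.493×2360×(T − 21.5) + 0.211×227×(T − 21.5) = 0
226.2(T − 335) + 1163.5(T − 21.5) + 47.9(T − 21.5) = 0
(226.2 + 1163.5 + 47.9) T = 226.2×335 + 1163.5×21.5 + 47.9×21.5
T = 101823/1437.6 ≈ 70.83 °C

T_f ≈ 70.8 °C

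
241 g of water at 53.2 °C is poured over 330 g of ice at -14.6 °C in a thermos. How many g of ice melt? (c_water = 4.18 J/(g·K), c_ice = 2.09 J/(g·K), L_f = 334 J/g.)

Cooling the water to 0 °C releases 241·4.18·53.2 = 53593 J.
Warming the ice to 0 °C takes 330·2.09·14.6 = 10070 J, leaving 43523 J for melting.
To melt every bit of ice: 330·334 = 110220 J.
That's not enough to melt it all — equilibrium is at 0 °C with ice remaining.
m_melted·334 = 43523  ⇒  m_melted ≈ 130.3 g.

m_melted ≈ 130 g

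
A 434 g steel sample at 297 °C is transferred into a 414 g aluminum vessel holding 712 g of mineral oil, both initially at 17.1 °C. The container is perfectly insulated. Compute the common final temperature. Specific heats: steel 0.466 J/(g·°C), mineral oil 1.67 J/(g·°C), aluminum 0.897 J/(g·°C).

T_f ≈ 49.2 °C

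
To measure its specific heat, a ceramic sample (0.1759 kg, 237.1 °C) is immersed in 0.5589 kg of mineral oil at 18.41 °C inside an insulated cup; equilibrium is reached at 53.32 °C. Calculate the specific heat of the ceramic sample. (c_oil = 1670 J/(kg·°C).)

c ≈ 1010 J/(kg·°C)

m_s c (T_s − T_f) = m_oil c_oil (T_f − T_0):
0.1759×c×(237.1 − 53.32) = 0.5589×1670×(53.32 − 18.41)
32.33 c = 32584  ⇒  c ≈ 1008 J/(kg·°C)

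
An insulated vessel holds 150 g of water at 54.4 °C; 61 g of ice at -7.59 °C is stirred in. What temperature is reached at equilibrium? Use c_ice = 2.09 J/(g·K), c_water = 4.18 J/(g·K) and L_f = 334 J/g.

Setting the total heat transfer to zero:
warm ice to 0 °C: 61×2.09×(0 − (-7.59)) = 967.65
  melt ice: 61×334 = 20374
  meltwater 0→T: 61×4.18×T = 254.98 T
  water: 627(T − 54.4)
881.98 T = 34109 − 21342 = 12767
T ≈ 14.48 °C (positive, so assuming full melt was valid).

T_f ≈ 14.5 °C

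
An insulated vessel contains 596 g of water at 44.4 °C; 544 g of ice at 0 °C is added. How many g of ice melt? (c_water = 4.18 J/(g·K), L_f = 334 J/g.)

m_melted ≈ 331 g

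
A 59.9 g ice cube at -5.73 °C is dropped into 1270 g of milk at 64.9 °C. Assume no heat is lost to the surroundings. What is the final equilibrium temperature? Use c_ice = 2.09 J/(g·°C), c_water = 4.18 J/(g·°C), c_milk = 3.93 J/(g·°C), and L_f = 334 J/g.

Let T be the final temperature. ΣQ_i = 0:
ice -5.73→0 °C: 59.9·2.09·5.73 = 717.34; latent heat to melt: 59.9·334 = 20007; warm the meltwater: 250.38 T; milk: 4991.1(T − 64.9)
5241.5 T = 323922 − 20724 = 303198
T ≈ 57.85 °C (positive, so assuming full melt was valid).

T_f ≈ 57.8 °C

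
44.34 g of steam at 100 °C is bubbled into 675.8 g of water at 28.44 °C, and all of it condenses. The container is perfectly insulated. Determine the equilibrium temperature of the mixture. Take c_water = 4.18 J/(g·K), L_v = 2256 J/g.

Conservation of energy gives ΣQ = 0:
steam→water at 100 °C releases m L_v = 44.34×2256 = 100031
  condensate cools 100→T: 44.34×4.18×(T − 100) = 185.34(T − 100)
  original water: 2824.8(T − 28.44)
3010.2 T = 100031 + 18534 + 80339 = 198904
T ≈ 66.08 °C, under the boiling point, so the assumption holds.

T_f ≈ 66.1 °C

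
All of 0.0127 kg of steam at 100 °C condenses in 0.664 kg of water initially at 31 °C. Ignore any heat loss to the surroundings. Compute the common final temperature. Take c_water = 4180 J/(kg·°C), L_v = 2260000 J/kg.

T_f ≈ 42.4 °C

Let T be the final temperature. ΣQ_i = 0:
latent heat released on condensation: 0.0127×2260000 = 28702; condensate cools 100→T: 0.0127×4180×(T − 100) = 53.09(T − 100); water warms: 0.664×4180×(T − 31) = 2775.5(T − 31)
2828.6 T = 28702 + 5308.6 + 86041 = 120052
T ≈ 42.44 °C (< 100 °C, so full condensation is consistent).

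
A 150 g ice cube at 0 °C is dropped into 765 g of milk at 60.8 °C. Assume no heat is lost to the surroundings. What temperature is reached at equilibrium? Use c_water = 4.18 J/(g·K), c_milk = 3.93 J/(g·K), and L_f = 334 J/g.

Heat gained plus heat lost sum to zero:
fusion: m_ice L_f = 150×334 = 50100
  meltwater 0→T: 150×4.18×T = 627 T
  milk: 3006.5(T − 60.8)
3633.5 T = 182792 − 50100 = 132692
T ≈ 36.52 °C (positive, so assuming full melt was valid).

T_f ≈ 36.5 °C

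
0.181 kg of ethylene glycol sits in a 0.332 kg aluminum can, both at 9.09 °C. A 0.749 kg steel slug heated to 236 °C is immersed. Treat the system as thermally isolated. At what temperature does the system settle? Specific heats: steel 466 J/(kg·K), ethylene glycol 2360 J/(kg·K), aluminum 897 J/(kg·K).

Heat gained plus heat lost sum to zero:
0.749×466×(T − 236) + 0.181×2360×(T − 9.09) + 0.332×897×(T − 9.09) = 0
1074 T = 88962
T = 88962 / 1074 = 82.8 °C

T_f ≈ 82.8 °C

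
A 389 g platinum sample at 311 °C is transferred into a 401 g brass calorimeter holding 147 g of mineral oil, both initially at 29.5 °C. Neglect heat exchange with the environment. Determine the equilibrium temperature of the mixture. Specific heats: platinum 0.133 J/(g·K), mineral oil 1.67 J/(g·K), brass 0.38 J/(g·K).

T_f ≈ 61.9 °C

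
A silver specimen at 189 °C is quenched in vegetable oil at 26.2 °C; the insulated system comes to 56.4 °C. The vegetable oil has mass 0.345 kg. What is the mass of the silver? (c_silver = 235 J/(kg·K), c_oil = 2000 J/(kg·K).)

m ≈ 0.669 kg

|Q_silver| = |Q_oil|:
m×235×(189 − 56.4) = 0.345×2000×(56.4 − 26.2)
31161 m = 20838  ⇒  m ≈ 0.6687 kg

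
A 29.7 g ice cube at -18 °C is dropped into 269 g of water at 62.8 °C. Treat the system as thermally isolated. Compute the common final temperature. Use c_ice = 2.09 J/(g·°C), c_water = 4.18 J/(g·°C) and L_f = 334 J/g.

Setting the total heat transfer to zero:
warm ice to 0 °C: 29.7×2.09×(0 − (-18)) = 1117.3; fusion: m_ice L_f = 29.7×334 = 9919.8; meltwater 0→T: 29.7×4.18×T = 124.15 T; water cools: 269×4.18×(T − 62.8) = 1124.4(T − 62.8)
1248.6 T = 70614 − 11037 = 59576
T ≈ 47.72 °C (positive, so assuming full melt was valid).

T_f ≈ 47.7 °C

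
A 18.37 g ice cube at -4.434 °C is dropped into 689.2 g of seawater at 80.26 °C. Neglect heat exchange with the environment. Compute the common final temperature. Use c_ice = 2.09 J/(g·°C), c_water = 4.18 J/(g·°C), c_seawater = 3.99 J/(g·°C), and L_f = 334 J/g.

Conservation of energy gives ΣQ = 0:
warm ice to 0 °C: 18.37×2.09×(0 − (-4.434)) = 170.24
  melt ice: 18.37×334 = 6135.6
  warm the meltwater: 76.79 T
  seawater cools: 689.2×3.99×(T − 80.26) = 2749.9(T − 80.26)
2826.7 T = 220708 − 6305.8 = 214402
T ≈ 75.85 °C. Since T > 0 °C, the all-ice-melts assumption holds.

T_f ≈ 75.8 °C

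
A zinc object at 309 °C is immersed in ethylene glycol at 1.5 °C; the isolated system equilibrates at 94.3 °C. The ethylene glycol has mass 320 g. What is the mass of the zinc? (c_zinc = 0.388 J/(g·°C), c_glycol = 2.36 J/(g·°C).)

m ≈ 841 g

|Q_zinc| = |Q_glycol|:
m·0.388·(309 − 94.3) = 320·2.36·(94.3 − 1.5)
83.3 m = 70083  ⇒  m ≈ 841.3 g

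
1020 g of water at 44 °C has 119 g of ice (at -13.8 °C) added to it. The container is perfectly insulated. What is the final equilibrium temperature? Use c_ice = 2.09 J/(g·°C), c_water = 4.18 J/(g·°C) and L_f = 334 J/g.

Heat gained plus heat lost sum to zero:
warm ice to 0 °C: 119×2.09×(0 − (-13.8)) = 3432.2
  fusion: m_ice L_f = 119×334 = 39746
  meltwater 0→T: 119×4.18×T = 497.42 T
  water: 4263.6(T − 44)
4761 T = 187598 − 43178 = 144420
T ≈ 30.33 °C (positive, so assuming full melt was valid).

T_f ≈ 30.3 °C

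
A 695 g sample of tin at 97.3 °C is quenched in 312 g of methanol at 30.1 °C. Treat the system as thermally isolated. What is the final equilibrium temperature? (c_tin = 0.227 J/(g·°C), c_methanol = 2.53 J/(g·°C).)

Energy conservation, ΣQ = 0:
695*0.227*(T − 97.3) + 312*2.53*(T − 30.1) = 0
157.77(T − 97.3) + 789.36(T − 30.1) = 0
947.12 T = 39110
T ≈ 41.29 °C

T_f ≈ 41.3 °C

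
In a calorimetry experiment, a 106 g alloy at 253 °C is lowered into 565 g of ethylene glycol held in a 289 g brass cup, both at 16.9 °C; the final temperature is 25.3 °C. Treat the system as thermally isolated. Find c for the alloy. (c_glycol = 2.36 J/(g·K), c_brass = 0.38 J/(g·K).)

Taking heat into each body as positive, Σ m c ΔT = 0:
106×c×(25.3 − 253) + 565×2.36×(25.3 − 16.9) + 289×0.38×(25.3 − 16.9) = 0
-24136 c = -12123
c = -12123/-24136 ≈ 0.5023 J/(g·K)

c ≈ 0.502 J/(g·K)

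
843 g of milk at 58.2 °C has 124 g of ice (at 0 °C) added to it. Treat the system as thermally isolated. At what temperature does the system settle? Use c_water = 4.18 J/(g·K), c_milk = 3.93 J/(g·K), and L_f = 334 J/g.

T_f ≈ 39.5 °C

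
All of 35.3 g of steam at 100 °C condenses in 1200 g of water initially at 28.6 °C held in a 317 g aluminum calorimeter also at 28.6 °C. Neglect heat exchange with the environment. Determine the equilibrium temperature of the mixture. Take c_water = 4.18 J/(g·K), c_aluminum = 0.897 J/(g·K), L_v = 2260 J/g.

Heat gained plus heat lost sum to zero:
condense steam: −35.3×2260 = −79778; condensate cools 100→T: 35.3×4.18×(T − 100) = 147.55(T − 100); original water: 5016(T − 28.6); cup: 284.35(T − 28.6)
5447.9 T = 79778 + 14755 + 151590 = 246123
T ≈ 45.18 °C, under the boiling point, so the assumption holds.

T_f ≈ 45.2 °C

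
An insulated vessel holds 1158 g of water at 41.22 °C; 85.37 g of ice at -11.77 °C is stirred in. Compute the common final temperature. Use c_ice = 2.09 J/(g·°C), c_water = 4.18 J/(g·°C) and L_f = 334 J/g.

Net heat exchanged in the isolated system is zero:
ice -11.77→0 °C: 85.37×2.09×11.77 = 2100; melt ice: 85.37×334 = 28514; meltwater 0→T: 85.37×4.18×T = 356.85 T; water: 4840.4(T − 41.22)
5197.3 T = 199523 − 30614 = 168909
T ≈ 32.50 °C (positive, so assuming full melt was valid).

T_f ≈ 32.5 °C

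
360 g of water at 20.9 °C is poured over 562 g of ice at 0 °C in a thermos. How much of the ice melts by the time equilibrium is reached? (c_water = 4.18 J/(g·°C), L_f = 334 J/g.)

m_melted ≈ 94.2 g

Heat available from the water dropping to 0 °C: 360×4.18×20.9 = 31450 J.
Fully melting the ice requires m_ice L_f = 562×334 = 187708 J.
That's not enough to melt it all — equilibrium is at 0 °C with ice remaining.
m_melted×334 = 31450  ⇒  m_melted ≈ 94.16 g.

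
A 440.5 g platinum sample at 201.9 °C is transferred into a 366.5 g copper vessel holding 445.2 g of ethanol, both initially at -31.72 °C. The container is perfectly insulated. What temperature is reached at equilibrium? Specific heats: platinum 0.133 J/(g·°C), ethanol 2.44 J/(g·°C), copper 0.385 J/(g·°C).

Heat gained plus heat lost sum to zero:
440.5*0.133*(T − 201.9) + 445.2*2.44*(T − (-31.72)) + 366.5*0.385*(T − (-31.72)) = 0
58.59(T − 201.9) + 1086.3(T − (-31.72)) + 141.1(T − (-31.72)) = 0
1286 T = -27104
T = -27104/1286 ≈ -21.08 °C

T_f ≈ -21.1 °C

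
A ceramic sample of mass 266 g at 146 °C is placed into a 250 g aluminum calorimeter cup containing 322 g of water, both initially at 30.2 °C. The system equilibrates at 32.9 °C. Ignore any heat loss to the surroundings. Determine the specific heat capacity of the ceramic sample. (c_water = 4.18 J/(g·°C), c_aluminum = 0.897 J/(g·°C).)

c ≈ 0.141 J/(g·°C)

Let T be the final temperature. ΣQ_i = 0:
266·c·(32.9 − 146) + 322·4.18·(32.9 − 30.2) + 250·0.897·(32.9 − 30.2) = 0
-30085 c = -4239.6
c = -4239.6/-30085 ≈ 0.1409 J/(g·°C)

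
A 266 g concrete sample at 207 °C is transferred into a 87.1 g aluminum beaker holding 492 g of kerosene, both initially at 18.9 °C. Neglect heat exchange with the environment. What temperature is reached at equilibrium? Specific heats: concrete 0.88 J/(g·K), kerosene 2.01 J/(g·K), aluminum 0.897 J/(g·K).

Let T be the final temperature. ΣQ_i = 0:
266*0.88*(T − 207) + 492*2.01*(T − 18.9) + 87.1*0.897*(T − 18.9) = 0
1301.1 T = 68622
T ≈ 52.74 °C

T_f ≈ 52.7 °C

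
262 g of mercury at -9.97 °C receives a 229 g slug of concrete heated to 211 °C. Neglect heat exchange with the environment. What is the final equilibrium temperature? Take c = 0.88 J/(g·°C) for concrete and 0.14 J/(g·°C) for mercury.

T_f ≈ 177.0 °C

Set heat shed by the hot body equal to heat absorbed by the cold body:
229*0.88*(211 − T) = 262*0.14*(T − (-9.97))
201.52(211 − T) = 36.68(T − (-9.97))
238.2 T = 42155  ⇒  T ≈ 176.97 °C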